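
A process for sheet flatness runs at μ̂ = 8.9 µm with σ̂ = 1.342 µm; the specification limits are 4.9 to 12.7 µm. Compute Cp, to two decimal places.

Cp = (USL − LSL) / (6σ̂) = (12.7 − 4.9) / (6 × 1.342) = 7.8000 / 8.0520 = 0.9687

0.97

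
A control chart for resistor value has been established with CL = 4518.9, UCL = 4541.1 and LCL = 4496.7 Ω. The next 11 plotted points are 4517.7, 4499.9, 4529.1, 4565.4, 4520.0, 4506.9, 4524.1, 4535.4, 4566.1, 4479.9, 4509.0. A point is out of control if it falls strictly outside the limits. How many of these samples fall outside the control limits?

3

Compare each point to [4496.7, 4541.1]: sample 4 = 4565.4 > UCL; sample 9 = 4566.1 > UCL; sample 10 = 4479.9 < LCL.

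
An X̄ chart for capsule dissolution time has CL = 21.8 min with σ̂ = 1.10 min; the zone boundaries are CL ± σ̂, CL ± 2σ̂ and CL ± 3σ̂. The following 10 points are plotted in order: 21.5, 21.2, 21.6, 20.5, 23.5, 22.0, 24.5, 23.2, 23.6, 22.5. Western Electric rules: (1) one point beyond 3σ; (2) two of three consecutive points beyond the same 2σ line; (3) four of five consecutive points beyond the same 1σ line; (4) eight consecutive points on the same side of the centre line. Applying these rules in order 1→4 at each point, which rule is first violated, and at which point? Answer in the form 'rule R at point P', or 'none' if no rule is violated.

rule 3 at point 9

Zone of each point (C = within 1σ̂, B = 1σ̂–2σ̂, A = 2σ̂–3σ̂, * = beyond 3σ̂; sign = side of CL): 1:-C, 2:-C, 3:-C, 4:-B, 5:+B, 6:+C, 7:+A, 8:+B, 9:+B, 10:+C
Rule 3 (four of five consecutive points beyond the same 1σ limit) is satisfied at point 9.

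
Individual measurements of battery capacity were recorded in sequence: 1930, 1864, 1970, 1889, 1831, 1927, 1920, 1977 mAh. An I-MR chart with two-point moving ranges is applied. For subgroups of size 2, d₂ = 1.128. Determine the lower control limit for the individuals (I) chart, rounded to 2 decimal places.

1734.55

X̄ = (1930 + 1864 + 1970 + 1889 + 1831 + 1927 + 1920 + 1977) / 8 = 1913.5000
Moving ranges: 66, 106, 81, 58, 96, 7, 57; M̄R̄ = 471.0000 / 7 = 67.2857
LCL = X̄ − 3·M̄R̄/d₂ = 1913.5000 − 3 × 67.2857 / 1.128 = 1734.5486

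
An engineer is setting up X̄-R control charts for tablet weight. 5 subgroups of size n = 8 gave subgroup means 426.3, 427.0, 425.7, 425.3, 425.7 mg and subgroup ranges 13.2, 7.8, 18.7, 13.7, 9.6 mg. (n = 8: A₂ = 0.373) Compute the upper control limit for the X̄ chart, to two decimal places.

430.70

X̄̄ = (426.3 + 427.0 + 425.7 + 425.3 + 425.7) / 5 = 2130.0000 / 5 = 426.0000
R̄ = (13.2 + 7.8 + 18.7 + 13.7 + 9.6) / 5 = 63.0000 / 5 = 12.6000
UCL = X̄̄ + A₂·R̄ = 426.0000 + 0.373 × 12.6000 = 430.6998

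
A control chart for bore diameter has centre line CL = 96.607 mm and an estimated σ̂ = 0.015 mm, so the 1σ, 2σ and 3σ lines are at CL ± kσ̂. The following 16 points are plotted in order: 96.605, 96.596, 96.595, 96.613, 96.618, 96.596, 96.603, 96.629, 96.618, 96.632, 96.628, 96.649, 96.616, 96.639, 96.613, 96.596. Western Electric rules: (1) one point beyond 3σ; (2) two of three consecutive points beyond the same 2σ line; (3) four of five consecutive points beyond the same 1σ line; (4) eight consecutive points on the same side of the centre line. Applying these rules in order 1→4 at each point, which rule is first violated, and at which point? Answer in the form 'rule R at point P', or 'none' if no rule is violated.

Zone of each point (C = within 1σ̂, B = 1σ̂–2σ̂, A = 2σ̂–3σ̂, * = beyond 3σ̂; sign = side of CL): 1:-C, 2:-C, 3:-C, 4:+C, 5:+C, 6:-C, 7:-C, 8:+B, 9:+C, 10:+B, 11:+B, 12:+A, 13:+C, 14:+A, 15:+C, 16:-C
Rule 3 (four of five consecutive points beyond the same 1σ limit) is satisfied at point 12.

rule 3 at point 12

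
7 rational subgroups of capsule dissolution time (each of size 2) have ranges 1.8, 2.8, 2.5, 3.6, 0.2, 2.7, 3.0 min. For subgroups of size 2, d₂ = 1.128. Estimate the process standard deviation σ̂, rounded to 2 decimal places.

2.10

R̄ = (1.8 + 2.8 + 2.5 + 3.6 + 0.2 + 2.7 + 3.0) / 7 = 2.3714
σ̂ = R̄ / d₂ = 2.3714 / 1.128 = 2.1023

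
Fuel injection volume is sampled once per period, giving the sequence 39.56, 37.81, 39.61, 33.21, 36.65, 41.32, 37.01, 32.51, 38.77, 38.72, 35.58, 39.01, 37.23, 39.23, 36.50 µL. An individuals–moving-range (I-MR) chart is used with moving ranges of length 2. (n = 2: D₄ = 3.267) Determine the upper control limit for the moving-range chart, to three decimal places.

10.795

Moving ranges: 1.75, 1.80, 6.40, 3.44, 4.67, 4.31, 4.50, 6.26, 0.05, 3.14, 3.43, 1.78, 2.00, 2.73; M̄R̄ = 46.2600 / 14 = 3.3043
UCL_MR = D₄·M̄R̄ = 3.267 × 3.3043 = 10.7951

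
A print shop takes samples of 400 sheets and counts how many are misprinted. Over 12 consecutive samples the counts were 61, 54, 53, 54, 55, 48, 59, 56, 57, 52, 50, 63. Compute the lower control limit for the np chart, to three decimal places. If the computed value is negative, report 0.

p̄ = Σdᵢ / (k·n) = 662 / (12 × 400) = 0.13792
LCL = np̄ − 3·√(np̄(1−p̄)) = 55.1667 − 3 × 6.8962 = 34.4779

34.478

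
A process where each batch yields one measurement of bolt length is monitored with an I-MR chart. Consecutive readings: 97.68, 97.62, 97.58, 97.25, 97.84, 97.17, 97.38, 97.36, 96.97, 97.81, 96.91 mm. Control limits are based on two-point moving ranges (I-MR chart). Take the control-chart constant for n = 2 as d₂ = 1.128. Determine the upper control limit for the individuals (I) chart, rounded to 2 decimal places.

X̄ = (97.68 + 97.62 + 97.58 + 97.25 + 97.84 + 97.17 + 97.38 + 97.36 + 96.97 + 97.81 + 96.91) / 11 = 97.4155
Moving ranges: 0.06, 0.04, 0.33, 0.59, 0.67, 0.21, 0.02, 0.39, 0.84, 0.90; M̄R̄ = 4.0500 / 10 = 0.4050
UCL = X̄ + 3·M̄R̄/d₂ = 97.4155 + 3 × 0.4050 / 1.128 = 98.4926

98.49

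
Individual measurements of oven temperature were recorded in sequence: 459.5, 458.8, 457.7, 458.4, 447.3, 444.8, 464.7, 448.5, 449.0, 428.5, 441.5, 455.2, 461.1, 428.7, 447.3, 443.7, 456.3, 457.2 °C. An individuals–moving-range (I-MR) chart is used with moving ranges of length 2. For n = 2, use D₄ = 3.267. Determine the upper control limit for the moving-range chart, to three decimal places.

Moving ranges: 0.7, 1.1, 0.7, 11.1, 2.5, 19.9, 16.2, 0.5, 20.5, 13.0, 13.7, 5.9, 32.4, 18.6, 3.6, 12.6, 0.9; M̄R̄ = 173.9000 / 17 = 10.2294
UCL_MR = D₄·M̄R̄ = 3.267 × 10.2294 = 33.4195

33.419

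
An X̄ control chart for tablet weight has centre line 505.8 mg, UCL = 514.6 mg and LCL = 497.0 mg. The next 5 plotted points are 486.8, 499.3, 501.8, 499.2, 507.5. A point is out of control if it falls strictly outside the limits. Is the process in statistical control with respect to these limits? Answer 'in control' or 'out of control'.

Compare each point to [497.0, 514.6]: sample 1 = 486.8 < LCL.

out of control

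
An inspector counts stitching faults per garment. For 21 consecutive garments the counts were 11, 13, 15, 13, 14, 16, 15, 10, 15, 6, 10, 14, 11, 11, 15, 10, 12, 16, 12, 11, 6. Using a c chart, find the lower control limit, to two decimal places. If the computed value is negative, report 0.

c̄ = (11 + 13 + 15 + 13 + 14 + 16 + 15 + 10 + 15 + 6 + 10 + 14 + 11 + 11 + 15 + 10 + 12 + 16 + 12 + 11 + 6) / 21 = 256 / 21 = 12.1905
LCL = c̄ − 3√c̄ = 12.1905 − 3 × 3.4915 = 1.7160

1.72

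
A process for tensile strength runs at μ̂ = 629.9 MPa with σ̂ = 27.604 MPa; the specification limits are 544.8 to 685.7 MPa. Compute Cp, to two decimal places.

0.85

Cp = (USL − LSL) / (6σ̂) = (685.7 − 544.8) / (6 × 27.604) = 140.9000 / 165.6240 = 0.8507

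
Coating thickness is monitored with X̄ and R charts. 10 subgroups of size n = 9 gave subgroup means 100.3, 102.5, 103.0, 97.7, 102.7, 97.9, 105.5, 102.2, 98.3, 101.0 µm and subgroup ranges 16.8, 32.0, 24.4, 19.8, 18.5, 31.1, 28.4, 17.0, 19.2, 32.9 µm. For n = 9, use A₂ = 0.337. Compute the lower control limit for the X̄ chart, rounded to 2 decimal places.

X̄̄ = (100.3 + 102.5 + 103.0 + 97.7 + 102.7 + 97.9 + 105.5 + 102.2 + 98.3 + 101.0) / 10 = 1011.1000 / 10 = 101.1100
R̄ = (16.8 + 32.0 + 24.4 + 19.8 + 18.5 + 31.1 + 28.4 + 17.0 + 19.2 + 32.9) / 10 = 240.1000 / 10 = 24.0100
LCL = X̄̄ − A₂·R̄ = 101.1100 − 0.337 × 24.0100 = 93.0186

93.02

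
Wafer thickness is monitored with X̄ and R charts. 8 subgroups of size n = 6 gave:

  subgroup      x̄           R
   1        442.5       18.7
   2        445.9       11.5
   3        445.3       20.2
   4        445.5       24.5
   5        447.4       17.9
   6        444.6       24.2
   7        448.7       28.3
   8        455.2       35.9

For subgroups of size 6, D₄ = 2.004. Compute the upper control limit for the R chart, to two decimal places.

45.39

R̄ = (18.7 + 11.5 + 20.2 + 24.5 + 17.9 + 24.2 + 28.3 + 35.9) / 8 = 181.2000 / 8 = 22.6500
UCL_R = D₄·R̄ = 2.004 × 22.6500 = 45.3906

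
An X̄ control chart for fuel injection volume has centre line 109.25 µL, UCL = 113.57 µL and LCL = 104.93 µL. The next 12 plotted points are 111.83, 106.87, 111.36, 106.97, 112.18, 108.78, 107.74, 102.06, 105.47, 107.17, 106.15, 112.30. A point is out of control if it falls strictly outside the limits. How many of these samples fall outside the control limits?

Compare each point to [104.93, 113.57]: sample 8 = 102.06 < LCL.

1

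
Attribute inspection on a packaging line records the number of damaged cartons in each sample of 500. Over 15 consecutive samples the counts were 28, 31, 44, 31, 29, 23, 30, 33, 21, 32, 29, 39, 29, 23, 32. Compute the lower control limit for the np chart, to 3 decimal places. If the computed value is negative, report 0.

14.269

p̄ = Σdᵢ / (k·n) = 454 / (15 × 500) = 0.06053
LCL = np̄ − 3·√(np̄(1−p̄)) = 30.2667 − 3 × 5.3324 = 14.2695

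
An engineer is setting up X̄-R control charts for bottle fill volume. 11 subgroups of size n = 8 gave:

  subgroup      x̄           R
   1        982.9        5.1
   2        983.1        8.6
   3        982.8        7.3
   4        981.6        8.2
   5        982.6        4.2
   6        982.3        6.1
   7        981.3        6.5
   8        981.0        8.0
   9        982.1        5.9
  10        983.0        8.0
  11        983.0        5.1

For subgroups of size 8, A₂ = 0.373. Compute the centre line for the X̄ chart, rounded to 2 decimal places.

982.34

X̄̄ = (982.9 + 983.1 + 982.8 + 981.6 + 982.6 + 982.3 + 981.3 + 981.0 + 982.1 + 983.0 + 983.0) / 11 = 10805.7000 / 11 = 982.3364
CL = X̄̄ = 982.3364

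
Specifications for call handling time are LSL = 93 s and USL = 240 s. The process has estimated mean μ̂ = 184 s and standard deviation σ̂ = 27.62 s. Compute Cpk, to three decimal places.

Cpu = (USL − μ̂) / (3σ̂) = (240 − 184) / (3 × 27.62) = 0.6758; Cpl = (μ̂ − LSL) / (3σ̂) = (184 − 93) / (3 × 27.62) = 1.0982; Cpk = min(Cpu, Cpl) = 0.6758

0.676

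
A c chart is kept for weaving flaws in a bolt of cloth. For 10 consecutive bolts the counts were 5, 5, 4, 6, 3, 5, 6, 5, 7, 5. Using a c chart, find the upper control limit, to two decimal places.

c̄ = (5 + 5 + 4 + 6 + 3 + 5 + 6 + 5 + 7 + 5) / 10 = 51 / 10 = 5.1000
UCL = c̄ + 3√c̄ = 5.1000 + 3 × √5.1000 = 5.1000 + 3 × 2.2583 = 11.8750

11.87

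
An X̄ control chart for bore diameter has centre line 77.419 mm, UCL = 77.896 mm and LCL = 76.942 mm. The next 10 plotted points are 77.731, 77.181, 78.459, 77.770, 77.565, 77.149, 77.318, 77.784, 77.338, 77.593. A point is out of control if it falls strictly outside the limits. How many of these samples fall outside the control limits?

Compare each point to [76.942, 77.896]: sample 3 = 78.459 > UCL.

1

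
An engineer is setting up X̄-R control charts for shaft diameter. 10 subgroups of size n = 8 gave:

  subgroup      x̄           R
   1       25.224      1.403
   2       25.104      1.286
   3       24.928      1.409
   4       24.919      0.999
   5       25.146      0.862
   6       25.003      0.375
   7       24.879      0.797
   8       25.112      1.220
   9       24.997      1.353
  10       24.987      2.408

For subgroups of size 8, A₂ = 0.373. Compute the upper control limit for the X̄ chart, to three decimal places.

X̄̄ = (25.224 + 25.104 + 24.928 + 24.919 + 25.146 + 25.003 + 24.879 + 25.112 + 24.997 + 24.987) / 10 = 250.2990 / 10 = 25.0299
R̄ = (1.403 + 1.286 + 1.409 + 0.999 + 0.862 + 0.375 + 0.797 + 1.220 + 1.353 + 2.408) / 10 = 12.1120 / 10 = 1.2112
UCL = X̄̄ + A₂·R̄ = 25.0299 + 0.373 × 1.2112 = 25.4817

25.482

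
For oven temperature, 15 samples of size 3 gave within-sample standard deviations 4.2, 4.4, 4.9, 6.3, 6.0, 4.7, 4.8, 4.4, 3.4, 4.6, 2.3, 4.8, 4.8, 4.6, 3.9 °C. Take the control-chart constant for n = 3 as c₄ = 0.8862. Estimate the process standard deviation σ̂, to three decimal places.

5.123

s̄ = (4.2 + 4.4 + 4.9 + 6.3 + 6.0 + 4.7 + 4.8 + 4.4 + 3.4 + 4.6 + 2.3 + 4.8 + 4.8 + 4.6 + 3.9) / 15 = 4.5400
σ̂ = s̄ / c₄ = 4.5400 / 0.8862 = 5.1230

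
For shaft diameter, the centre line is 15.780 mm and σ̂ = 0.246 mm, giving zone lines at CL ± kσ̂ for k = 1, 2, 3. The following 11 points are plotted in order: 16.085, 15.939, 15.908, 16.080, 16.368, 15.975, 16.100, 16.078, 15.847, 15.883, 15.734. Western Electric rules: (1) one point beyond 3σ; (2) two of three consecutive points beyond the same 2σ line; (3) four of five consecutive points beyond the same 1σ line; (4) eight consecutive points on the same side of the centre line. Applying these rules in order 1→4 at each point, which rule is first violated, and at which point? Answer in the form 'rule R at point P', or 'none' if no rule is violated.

Zone of each point (C = within 1σ̂, B = 1σ̂–2σ̂, A = 2σ̂–3σ̂, * = beyond 3σ̂; sign = side of CL): 1:+B, 2:+C, 3:+C, 4:+B, 5:+A, 6:+C, 7:+B, 8:+B, 9:+C, 10:+C, 11:-C
Rule 3 (four of five consecutive points beyond the same 1σ limit) is satisfied at point 8.

rule 3 at point 8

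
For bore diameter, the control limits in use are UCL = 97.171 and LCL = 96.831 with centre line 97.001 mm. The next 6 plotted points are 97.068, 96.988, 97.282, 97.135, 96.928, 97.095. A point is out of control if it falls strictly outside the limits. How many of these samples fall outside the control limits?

1

Compare each point to [96.831, 97.171]: sample 3 = 97.282 > UCL.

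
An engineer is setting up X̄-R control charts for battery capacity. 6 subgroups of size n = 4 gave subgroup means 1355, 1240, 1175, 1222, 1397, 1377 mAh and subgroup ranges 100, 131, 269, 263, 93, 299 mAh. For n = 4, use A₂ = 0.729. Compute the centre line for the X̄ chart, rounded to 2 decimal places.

1294.33

X̄̄ = (1355 + 1240 + 1175 + 1222 + 1397 + 1377) / 6 = 7766.0000 / 6 = 1294.3333
CL = X̄̄ = 1294.3333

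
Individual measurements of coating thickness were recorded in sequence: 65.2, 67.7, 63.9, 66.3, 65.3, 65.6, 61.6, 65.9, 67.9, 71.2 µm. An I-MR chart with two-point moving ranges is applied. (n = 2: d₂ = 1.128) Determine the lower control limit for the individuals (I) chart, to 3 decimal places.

59.086

X̄ = (65.2 + 67.7 + 63.9 + 66.3 + 65.3 + 65.6 + 61.6 + 65.9 + 67.9 + 71.2) / 10 = 66.0600
Moving ranges: 2.5, 3.8, 2.4, 1.0, 0.3, 4.0, 4.3, 2.0, 3.3; M̄R̄ = 23.6000 / 9 = 2.6222
LCL = X̄ − 3·M̄R̄/d₂ = 66.0600 − 3 × 2.6222 / 1.128 = 59.0860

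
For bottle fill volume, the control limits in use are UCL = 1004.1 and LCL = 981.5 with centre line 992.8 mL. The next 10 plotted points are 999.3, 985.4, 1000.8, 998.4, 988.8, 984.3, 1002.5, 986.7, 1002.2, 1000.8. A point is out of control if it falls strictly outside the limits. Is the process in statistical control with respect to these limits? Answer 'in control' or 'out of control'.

All 10 points lie within [981.5, 1004.1].

in control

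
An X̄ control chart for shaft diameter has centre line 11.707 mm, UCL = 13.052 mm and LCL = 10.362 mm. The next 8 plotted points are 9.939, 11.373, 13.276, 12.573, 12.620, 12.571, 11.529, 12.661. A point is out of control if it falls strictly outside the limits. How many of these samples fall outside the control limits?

2

Compare each point to [10.362, 13.052]: sample 1 = 9.939 < LCL; sample 3 = 13.276 > UCL.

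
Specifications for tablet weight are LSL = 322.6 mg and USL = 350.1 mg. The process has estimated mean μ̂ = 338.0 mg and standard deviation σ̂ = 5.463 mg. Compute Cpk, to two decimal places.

Cpu = (USL − μ̂) / (3σ̂) = (350.1 − 338.0) / (3 × 5.463) = 0.7383; Cpl = (μ̂ − LSL) / (3σ̂) = (338.0 − 322.6) / (3 × 5.463) = 0.9397; Cpk = min(Cpu, Cpl) = 0.7383

0.74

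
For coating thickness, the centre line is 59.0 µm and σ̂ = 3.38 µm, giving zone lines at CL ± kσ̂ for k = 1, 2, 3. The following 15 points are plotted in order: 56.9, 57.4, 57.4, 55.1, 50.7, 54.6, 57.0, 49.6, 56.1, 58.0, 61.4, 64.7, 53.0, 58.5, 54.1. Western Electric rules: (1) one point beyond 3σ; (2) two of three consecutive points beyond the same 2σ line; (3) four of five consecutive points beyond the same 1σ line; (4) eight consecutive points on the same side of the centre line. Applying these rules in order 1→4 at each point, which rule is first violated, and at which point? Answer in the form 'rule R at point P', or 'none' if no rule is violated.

Zone of each point (C = within 1σ̂, B = 1σ̂–2σ̂, A = 2σ̂–3σ̂, * = beyond 3σ̂; sign = side of CL): 1:-C, 2:-C, 3:-C, 4:-B, 5:-A, 6:-B, 7:-C, 8:-A, 9:-C, 10:-C, 11:+C, 12:+B, 13:-B, 14:-C, 15:-B
Rule 3 (four of five consecutive points beyond the same 1σ limit) is satisfied at point 8.

rule 3 at point 8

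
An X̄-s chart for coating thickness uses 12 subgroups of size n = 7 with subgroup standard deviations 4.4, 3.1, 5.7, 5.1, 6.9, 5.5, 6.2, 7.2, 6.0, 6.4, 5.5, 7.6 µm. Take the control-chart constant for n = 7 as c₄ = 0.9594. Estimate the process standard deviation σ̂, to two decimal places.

6.05

s̄ = (4.4 + 3.1 + 5.7 + 5.1 + 6.9 + 5.5 + 6.2 + 7.2 + 6.0 + 6.4 + 5.5 + 7.6) / 12 = 5.8000
σ̂ = s̄ / c₄ = 5.8000 / 0.9594 = 6.0454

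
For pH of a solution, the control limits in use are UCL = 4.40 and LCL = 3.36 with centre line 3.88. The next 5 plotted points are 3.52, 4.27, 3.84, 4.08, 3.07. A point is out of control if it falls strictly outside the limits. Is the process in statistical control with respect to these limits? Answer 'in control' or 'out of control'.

out of control

Compare each point to [3.36, 4.40]: sample 5 = 3.07 < LCL.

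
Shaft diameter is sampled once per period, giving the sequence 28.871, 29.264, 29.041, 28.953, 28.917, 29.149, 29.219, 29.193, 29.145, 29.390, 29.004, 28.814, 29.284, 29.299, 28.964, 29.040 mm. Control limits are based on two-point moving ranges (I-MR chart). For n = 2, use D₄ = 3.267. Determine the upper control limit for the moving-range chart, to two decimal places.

0.62

Moving ranges: 0.393, 0.223, 0.088, 0.036, 0.232, 0.070, 0.026, 0.048, 0.245, 0.386, 0.190, 0.470, 0.015, 0.335, 0.076; M̄R̄ = 2.8330 / 15 = 0.1889
UCL_MR = D₄·M̄R̄ = 3.267 × 0.1889 = 0.6170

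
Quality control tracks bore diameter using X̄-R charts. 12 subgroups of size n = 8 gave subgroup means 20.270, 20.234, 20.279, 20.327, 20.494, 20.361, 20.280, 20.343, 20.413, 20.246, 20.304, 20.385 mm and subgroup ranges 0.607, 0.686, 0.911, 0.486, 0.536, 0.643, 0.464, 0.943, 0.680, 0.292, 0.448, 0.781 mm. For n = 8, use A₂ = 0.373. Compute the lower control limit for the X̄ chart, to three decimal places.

X̄̄ = (20.270 + 20.234 + 20.279 + 20.327 + 20.494 + 20.361 + 20.280 + 20.343 + 20.413 + 20.246 + 20.304 + 20.385) / 12 = 243.9360 / 12 = 20.3280
R̄ = (0.607 + 0.686 + 0.911 + 0.486 + 0.536 + 0.643 + 0.464 + 0.943 + 0.680 + 0.292 + 0.448 + 0.781) / 12 = 7.4770 / 12 = 0.6231
LCL = X̄̄ − A₂·R̄ = 20.3280 − 0.373 × 0.6231 = 20.0956

20.096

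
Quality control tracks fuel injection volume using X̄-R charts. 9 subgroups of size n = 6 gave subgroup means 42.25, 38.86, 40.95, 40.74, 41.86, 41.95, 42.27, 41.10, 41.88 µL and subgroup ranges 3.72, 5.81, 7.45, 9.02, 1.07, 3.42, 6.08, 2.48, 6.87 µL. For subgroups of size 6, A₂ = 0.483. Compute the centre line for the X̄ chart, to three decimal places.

X̄̄ = (42.25 + 38.86 + 40.95 + 40.74 + 41.86 + 41.95 + 42.27 + 41.10 + 41.88) / 9 = 371.8600 / 9 = 41.3178
CL = X̄̄ = 41.3178

41.318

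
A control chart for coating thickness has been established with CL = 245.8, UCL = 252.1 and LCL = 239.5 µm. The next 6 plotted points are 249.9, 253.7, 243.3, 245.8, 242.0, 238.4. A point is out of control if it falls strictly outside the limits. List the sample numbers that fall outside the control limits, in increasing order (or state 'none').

2, 6

Compare each point to [239.5, 252.1]: sample 2 = 253.7 > UCL; sample 6 = 238.4 < LCL.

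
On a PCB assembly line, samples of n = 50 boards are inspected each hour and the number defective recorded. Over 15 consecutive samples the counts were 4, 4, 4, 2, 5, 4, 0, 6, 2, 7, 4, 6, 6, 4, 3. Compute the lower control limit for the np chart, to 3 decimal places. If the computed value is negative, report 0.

p̄ = Σdᵢ / (k·n) = 61 / (15 × 50) = 0.08133
LCL = np̄ − 3·√(np̄(1−p̄)) = 4.0667 − 3 × 1.9329 = -1.7319 → 0 (negative, so LCL = 0)

0.000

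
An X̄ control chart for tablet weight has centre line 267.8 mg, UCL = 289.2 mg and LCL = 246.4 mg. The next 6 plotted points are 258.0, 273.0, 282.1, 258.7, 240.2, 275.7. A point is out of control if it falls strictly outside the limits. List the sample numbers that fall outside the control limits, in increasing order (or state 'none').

Compare each point to [246.4, 289.2]: sample 5 = 240.2 < LCL.

5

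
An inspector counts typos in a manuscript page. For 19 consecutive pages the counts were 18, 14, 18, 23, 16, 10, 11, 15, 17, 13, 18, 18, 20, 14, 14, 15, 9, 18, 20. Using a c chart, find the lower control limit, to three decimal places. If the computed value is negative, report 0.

3.901

c̄ = (18 + 14 + 18 + 23 + 16 + 10 + 11 + 15 + 17 + 13 + 18 + 18 + 20 + 14 + 14 + 15 + 9 + 18 + 20) / 19 = 301 / 19 = 15.8421
LCL = c̄ − 3√c̄ = 15.8421 − 3 × 3.9802 = 3.9015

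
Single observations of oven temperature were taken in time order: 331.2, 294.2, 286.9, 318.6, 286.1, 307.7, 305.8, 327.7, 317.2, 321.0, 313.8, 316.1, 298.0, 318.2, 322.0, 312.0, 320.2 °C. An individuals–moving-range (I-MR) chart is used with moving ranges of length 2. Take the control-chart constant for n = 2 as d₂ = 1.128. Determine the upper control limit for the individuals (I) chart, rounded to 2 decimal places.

351.13

X̄ = (331.2 + 294.2 + 286.9 + 318.6 + 286.1 + 307.7 + 305.8 + 327.7 + 317.2 + 321.0 + 313.8 + 316.1 + 298.0 + 318.2 + 322.0 + 312.0 + 320.2) / 17 = 311.5706
Moving ranges: 37.0, 7.3, 31.7, 32.5, 21.6, 1.9, 21.9, 10.5, 3.8, 7.2, 2.3, 18.1, 20.2, 3.8, 10.0, 8.2; M̄R̄ = 238.0000 / 16 = 14.8750
UCL = X̄ + 3·M̄R̄/d₂ = 311.5706 + 3 × 14.8750 / 1.128 = 351.1318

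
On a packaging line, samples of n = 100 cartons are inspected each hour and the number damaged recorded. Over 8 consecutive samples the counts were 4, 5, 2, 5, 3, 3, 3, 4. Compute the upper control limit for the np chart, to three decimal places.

p̄ = Σdᵢ / (k·n) = 29 / (8 × 100) = 0.03625
UCL = np̄ + 3·√(np̄(1−p̄)) = 3.6250 + 3 × √(3.6250×0.96375) = 3.6250 + 3 × 1.8691 = 9.2323

9.232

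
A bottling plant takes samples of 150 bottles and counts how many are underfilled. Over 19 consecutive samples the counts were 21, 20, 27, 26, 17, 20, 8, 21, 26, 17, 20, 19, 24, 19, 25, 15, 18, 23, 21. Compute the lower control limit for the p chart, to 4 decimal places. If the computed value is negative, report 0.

p̄ = Σdᵢ / (k·n) = 387 / (19 × 150) = 0.13579
LCL = p̄ − 3·√(p̄(1−p̄)/n) = 0.13579 − 3 × 0.02797 = 0.05188

0.0519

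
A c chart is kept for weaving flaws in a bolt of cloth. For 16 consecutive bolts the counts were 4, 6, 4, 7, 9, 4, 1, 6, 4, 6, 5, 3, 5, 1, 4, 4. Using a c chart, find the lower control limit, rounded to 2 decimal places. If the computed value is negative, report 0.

c̄ = (4 + 6 + 4 + 7 + 9 + 4 + 1 + 6 + 4 + 6 + 5 + 3 + 5 + 1 + 4 + 4) / 16 = 73 / 16 = 4.5625
LCL = c̄ − 3√c̄ = 4.5625 − 3 × 2.1360 = -1.8455 → 0 (cannot be negative)

0.00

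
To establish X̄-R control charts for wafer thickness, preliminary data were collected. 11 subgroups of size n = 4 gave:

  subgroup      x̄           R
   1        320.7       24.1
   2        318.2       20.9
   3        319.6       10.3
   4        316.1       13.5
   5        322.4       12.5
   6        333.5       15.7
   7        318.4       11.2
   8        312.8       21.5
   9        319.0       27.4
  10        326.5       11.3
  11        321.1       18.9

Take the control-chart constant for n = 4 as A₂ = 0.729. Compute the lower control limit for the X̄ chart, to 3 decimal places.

X̄̄ = (320.7 + 318.2 + 319.6 + 316.1 + 322.4 + 333.5 + 318.4 + 312.8 + 319.0 + 326.5 + 321.1) / 11 = 3528.3000 / 11 = 320.7545
R̄ = (24.1 + 20.9 + 10.3 + 13.5 + 12.5 + 15.7 + 11.2 + 21.5 + 27.4 + 11.3 + 18.9) / 11 = 187.3000 / 11 = 17.0273
LCL = X̄̄ − A₂·R̄ = 320.7545 − 0.729 × 17.0273 = 308.3417

308.342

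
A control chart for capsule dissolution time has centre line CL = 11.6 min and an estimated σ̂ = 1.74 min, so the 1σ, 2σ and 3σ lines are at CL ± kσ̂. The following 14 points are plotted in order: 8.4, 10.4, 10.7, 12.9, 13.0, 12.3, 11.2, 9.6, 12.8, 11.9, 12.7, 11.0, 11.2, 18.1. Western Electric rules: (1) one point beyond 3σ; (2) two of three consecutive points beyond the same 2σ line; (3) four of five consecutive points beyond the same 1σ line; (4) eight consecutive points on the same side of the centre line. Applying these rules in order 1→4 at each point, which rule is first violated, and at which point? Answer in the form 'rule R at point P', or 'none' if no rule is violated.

rule 1 at point 14

Zone of each point (C = within 1σ̂, B = 1σ̂–2σ̂, A = 2σ̂–3σ̂, * = beyond 3σ̂; sign = side of CL): 1:-B, 2:-C, 3:-C, 4:+C, 5:+C, 6:+C, 7:-C, 8:-B, 9:+C, 10:+C, 11:+C, 12:-C, 13:-C, 14:+*
Rule 1 (one point beyond the 3σ limits) is satisfied at point 14.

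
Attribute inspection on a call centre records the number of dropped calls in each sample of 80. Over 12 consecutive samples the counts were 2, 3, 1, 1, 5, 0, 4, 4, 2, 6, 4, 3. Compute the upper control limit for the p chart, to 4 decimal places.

0.0993

p̄ = Σdᵢ / (k·n) = 35 / (12 × 80) = 0.03646
UCL = p̄ + 3·√(p̄(1−p̄)/n) = 0.03646 + 3 × √(0.03646×0.96354/80) = 0.03646 + 3 × 0.02096 = 0.09932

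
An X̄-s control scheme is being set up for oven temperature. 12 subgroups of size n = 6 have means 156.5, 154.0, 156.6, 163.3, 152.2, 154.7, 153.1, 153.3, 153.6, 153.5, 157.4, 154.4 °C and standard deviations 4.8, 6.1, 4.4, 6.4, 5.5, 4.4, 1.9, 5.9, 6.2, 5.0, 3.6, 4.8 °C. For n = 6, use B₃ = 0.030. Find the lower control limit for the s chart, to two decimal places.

0.15

s̄ = (4.8 + 6.1 + 4.4 + 6.4 + 5.5 + 4.4 + 1.9 + 5.9 + 6.2 + 5.0 + 3.6 + 4.8) / 12 = 4.9167
LCL_s = B₃·s̄ = 0.030 × 4.9167 = 0.1475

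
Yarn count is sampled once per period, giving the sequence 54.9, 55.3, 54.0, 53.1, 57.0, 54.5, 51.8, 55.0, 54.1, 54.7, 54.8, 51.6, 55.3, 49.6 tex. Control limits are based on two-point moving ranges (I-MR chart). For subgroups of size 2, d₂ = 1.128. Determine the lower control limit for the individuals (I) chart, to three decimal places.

X̄ = (54.9 + 55.3 + 54.0 + 53.1 + 57.0 + 54.5 + 51.8 + 55.0 + 54.1 + 54.7 + 54.8 + 51.6 + 55.3 + 49.6) / 14 = 53.9786
Moving ranges: 0.4, 1.3, 0.9, 3.9, 2.5, 2.7, 3.2, 0.9, 0.6, 0.1, 3.2, 3.7, 5.7; M̄R̄ = 29.1000 / 13 = 2.2385
LCL = X̄ − 3·M̄R̄/d₂ = 53.9786 − 3 × 2.2385 / 1.128 = 48.0252

48.025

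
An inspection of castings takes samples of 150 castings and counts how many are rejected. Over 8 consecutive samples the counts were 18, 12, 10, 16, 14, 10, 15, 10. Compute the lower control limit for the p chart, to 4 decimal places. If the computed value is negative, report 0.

p̄ = Σdᵢ / (k·n) = 105 / (8 × 150) = 0.08750
LCL = p̄ − 3·√(p̄(1−p̄)/n) = 0.08750 − 3 × 0.02307 = 0.01829

0.0183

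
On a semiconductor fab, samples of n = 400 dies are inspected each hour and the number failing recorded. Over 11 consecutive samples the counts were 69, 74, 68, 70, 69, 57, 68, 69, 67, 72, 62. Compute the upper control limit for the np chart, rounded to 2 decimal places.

p̄ = Σdᵢ / (k·n) = 745 / (11 × 400) = 0.16932
UCL = np̄ + 3·√(np̄(1−p̄)) = 67.7273 + 3 × √(67.7273×0.83068) = 67.7273 + 3 × 7.5007 = 90.2292

90.23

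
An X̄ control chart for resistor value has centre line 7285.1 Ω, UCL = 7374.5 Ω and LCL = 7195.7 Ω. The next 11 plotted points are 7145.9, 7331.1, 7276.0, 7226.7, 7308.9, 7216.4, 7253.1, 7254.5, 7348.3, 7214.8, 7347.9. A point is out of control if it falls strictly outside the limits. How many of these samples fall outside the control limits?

1

Compare each point to [7195.7, 7374.5]: sample 1 = 7145.9 < LCL.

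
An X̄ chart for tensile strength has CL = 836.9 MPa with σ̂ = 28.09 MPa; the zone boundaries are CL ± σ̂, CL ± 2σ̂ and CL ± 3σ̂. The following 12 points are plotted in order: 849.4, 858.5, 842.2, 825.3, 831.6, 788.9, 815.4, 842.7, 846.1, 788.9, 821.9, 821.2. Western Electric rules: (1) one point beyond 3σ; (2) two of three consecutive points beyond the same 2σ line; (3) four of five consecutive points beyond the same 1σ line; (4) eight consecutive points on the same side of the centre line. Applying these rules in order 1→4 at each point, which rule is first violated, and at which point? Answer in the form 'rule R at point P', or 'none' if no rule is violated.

none

Zone of each point (C = within 1σ̂, B = 1σ̂–2σ̂, A = 2σ̂–3σ̂, * = beyond 3σ̂; sign = side of CL): 1:+C, 2:+C, 3:+C, 4:-C, 5:-C, 6:-B, 7:-C, 8:+C, 9:+C, 10:-B, 11:-C, 12:-C
No rule fires across all 12 points.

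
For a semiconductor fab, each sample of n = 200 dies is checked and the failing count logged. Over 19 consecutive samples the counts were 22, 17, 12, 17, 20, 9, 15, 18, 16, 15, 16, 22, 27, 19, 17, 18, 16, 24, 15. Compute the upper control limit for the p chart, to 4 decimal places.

p̄ = Σdᵢ / (k·n) = 335 / (19 × 200) = 0.08816
UCL = p̄ + 3·√(p̄(1−p̄)/n) = 0.08816 + 3 × √(0.08816×0.91184/200) = 0.08816 + 3 × 0.02005 = 0.14830

0.1483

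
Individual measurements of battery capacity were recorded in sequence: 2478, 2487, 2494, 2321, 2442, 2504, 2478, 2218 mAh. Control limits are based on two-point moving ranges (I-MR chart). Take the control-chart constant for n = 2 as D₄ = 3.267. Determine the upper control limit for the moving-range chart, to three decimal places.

307.098

Moving ranges: 9, 7, 173, 121, 62, 26, 260; M̄R̄ = 658.0000 / 7 = 94.0000
UCL_MR = D₄·M̄R̄ = 3.267 × 94.0000 = 307.0980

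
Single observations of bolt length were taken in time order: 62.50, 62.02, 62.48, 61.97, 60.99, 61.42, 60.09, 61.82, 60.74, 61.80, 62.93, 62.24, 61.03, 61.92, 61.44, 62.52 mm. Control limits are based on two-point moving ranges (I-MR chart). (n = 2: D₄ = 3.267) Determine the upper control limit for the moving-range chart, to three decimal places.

Moving ranges: 0.48, 0.46, 0.51, 0.98, 0.43, 1.33, 1.73, 1.08, 1.06, 1.13, 0.69, 1.21, 0.89, 0.48, 1.08; M̄R̄ = 13.5400 / 15 = 0.9027
UCL_MR = D₄·M̄R̄ = 3.267 × 0.9027 = 2.9490

2.949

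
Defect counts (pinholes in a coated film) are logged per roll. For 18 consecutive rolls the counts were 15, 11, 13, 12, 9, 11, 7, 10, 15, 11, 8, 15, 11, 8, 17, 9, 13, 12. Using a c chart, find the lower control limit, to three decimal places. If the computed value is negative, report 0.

c̄ = (15 + 11 + 13 + 12 + 9 + 11 + 7 + 10 + 15 + 11 + 8 + 15 + 11 + 8 + 17 + 9 + 13 + 12) / 18 = 207 / 18 = 11.5000
LCL = c̄ − 3√c̄ = 11.5000 − 3 × 3.3912 = 1.3265

1.327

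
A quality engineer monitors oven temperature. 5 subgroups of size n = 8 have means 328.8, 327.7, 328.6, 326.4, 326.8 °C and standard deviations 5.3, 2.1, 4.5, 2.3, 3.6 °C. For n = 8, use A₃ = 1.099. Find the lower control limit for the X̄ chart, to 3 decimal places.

323.748

X̄̄ = (328.8 + 327.7 + 328.6 + 326.4 + 326.8) / 5 = 327.6600
s̄ = (5.3 + 2.1 + 4.5 + 2.3 + 3.6) / 5 = 3.5600
LCL = X̄̄ − A₃·s̄ = 327.6600 − 1.099 × 3.5600 = 323.7476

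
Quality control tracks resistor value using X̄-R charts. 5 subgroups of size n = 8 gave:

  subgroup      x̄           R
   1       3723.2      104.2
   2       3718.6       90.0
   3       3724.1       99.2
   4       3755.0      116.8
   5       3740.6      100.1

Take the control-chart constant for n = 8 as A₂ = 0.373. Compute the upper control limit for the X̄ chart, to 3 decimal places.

3770.368

X̄̄ = (3723.2 + 3718.6 + 3724.1 + 3755.0 + 3740.6) / 5 = 18661.5000 / 5 = 3732.3000
R̄ = (104.2 + 90.0 + 99.2 + 116.8 + 100.1) / 5 = 510.3000 / 5 = 102.0600
UCL = X̄̄ + A₂·R̄ = 3732.3000 + 0.373 × 102.0600 = 3770.3684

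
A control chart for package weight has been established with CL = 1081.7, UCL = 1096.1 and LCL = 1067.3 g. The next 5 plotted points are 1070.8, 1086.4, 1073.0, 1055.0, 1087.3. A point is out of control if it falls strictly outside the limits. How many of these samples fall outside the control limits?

Compare each point to [1067.3, 1096.1]: sample 4 = 1055.0 < LCL.

1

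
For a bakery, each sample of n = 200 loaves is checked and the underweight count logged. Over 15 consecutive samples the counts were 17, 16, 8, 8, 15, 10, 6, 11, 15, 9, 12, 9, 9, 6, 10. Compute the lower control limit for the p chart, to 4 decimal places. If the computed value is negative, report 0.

0.0059

p̄ = Σdᵢ / (k·n) = 161 / (15 × 200) = 0.05367
LCL = p̄ − 3·√(p̄(1−p̄)/n) = 0.05367 − 3 × 0.01594 = 0.00586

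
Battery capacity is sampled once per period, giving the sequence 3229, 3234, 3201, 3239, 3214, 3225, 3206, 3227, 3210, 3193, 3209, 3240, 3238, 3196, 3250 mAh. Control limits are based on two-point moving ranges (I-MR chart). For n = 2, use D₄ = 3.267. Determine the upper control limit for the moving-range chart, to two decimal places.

Moving ranges: 5, 33, 38, 25, 11, 19, 21, 17, 17, 16, 31, 2, 42, 54; M̄R̄ = 331.0000 / 14 = 23.6429
UCL_MR = D₄·M̄R̄ = 3.267 × 23.6429 = 77.2412

77.24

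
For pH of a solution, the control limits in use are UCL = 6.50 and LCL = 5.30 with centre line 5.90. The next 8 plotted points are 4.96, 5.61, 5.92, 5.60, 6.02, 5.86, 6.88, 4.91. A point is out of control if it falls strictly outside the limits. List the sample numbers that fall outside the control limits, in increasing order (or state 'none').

Compare each point to [5.30, 6.50]: sample 1 = 4.96 < LCL; sample 7 = 6.88 > UCL; sample 8 = 4.91 < LCL.

1, 7, 8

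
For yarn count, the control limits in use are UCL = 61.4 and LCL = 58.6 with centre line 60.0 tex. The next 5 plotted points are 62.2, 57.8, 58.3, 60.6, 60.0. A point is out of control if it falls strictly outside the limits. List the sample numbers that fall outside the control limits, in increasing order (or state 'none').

1, 2, 3

Compare each point to [58.6, 61.4]: sample 1 = 62.2 > UCL; sample 2 = 57.8 < LCL; sample 3 = 58.3 < LCL.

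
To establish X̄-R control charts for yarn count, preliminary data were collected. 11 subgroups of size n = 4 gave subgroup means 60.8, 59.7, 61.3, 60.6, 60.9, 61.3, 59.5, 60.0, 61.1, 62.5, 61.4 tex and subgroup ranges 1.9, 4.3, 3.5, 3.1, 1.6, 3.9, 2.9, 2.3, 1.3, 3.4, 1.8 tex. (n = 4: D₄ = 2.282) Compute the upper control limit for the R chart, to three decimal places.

R̄ = (1.9 + 4.3 + 3.5 + 3.1 + 1.6 + 3.9 + 2.9 + 2.3 + 1.3 + 3.4 + 1.8) / 11 = 30.0000 / 11 = 2.7273
UCL_R = D₄·R̄ = 2.282 × 2.7273 = 6.2236

6.224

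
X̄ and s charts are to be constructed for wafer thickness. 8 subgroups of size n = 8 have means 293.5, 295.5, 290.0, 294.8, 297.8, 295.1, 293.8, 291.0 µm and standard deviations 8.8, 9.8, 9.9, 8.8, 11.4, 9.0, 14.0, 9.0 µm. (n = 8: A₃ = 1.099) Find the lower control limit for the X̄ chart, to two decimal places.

X̄̄ = (293.5 + 295.5 + 290.0 + 294.8 + 297.8 + 295.1 + 293.8 + 291.0) / 8 = 293.9375
s̄ = (8.8 + 9.8 + 9.9 + 8.8 + 11.4 + 9.0 + 14.0 + 9.0) / 8 = 10.0875
LCL = X̄̄ − A₃·s̄ = 293.9375 − 1.099 × 10.0875 = 282.8513

282.85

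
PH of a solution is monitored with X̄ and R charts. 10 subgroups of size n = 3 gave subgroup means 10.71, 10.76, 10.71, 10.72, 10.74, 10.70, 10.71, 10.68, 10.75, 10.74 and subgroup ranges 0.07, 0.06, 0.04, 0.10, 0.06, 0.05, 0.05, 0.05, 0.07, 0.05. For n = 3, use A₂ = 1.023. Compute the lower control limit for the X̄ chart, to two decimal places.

X̄̄ = (10.71 + 10.76 + 10.71 + 10.72 + 10.74 + 10.70 + 10.71 + 10.68 + 10.75 + 10.74) / 10 = 107.2200 / 10 = 10.7220
R̄ = (0.07 + 0.06 + 0.04 + 0.10 + 0.06 + 0.05 + 0.05 + 0.05 + 0.07 + 0.05) / 10 = 0.6000 / 10 = 0.0600
LCL = X̄̄ − A₂·R̄ = 10.7220 − 1.023 × 0.0600 = 10.6606

10.66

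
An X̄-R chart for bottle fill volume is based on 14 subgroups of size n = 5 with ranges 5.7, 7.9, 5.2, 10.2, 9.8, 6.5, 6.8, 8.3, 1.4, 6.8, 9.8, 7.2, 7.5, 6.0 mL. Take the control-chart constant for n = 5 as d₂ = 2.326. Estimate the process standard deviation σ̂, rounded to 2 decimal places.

3.04

R̄ = (5.7 + 7.9 + 5.2 + 10.2 + 9.8 + 6.5 + 6.8 + 8.3 + 1.4 + 6.8 + 9.8 + 7.2 + 7.5 + 6.0) / 14 = 7.0786
σ̂ = R̄ / d₂ = 7.0786 / 2.326 = 3.0432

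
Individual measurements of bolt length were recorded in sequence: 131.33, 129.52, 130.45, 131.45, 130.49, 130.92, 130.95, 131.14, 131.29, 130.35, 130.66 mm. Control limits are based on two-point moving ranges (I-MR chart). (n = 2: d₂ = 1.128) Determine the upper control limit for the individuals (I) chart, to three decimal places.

X̄ = (131.33 + 129.52 + 130.45 + 131.45 + 130.49 + 130.92 + 130.95 + 131.14 + 131.29 + 130.35 + 130.66) / 11 = 130.7773
Moving ranges: 1.81, 0.93, 1.00, 0.96, 0.43, 0.03, 0.19, 0.15, 0.94, 0.31; M̄R̄ = 6.7500 / 10 = 0.6750
UCL = X̄ + 3·M̄R̄/d₂ = 130.7773 + 3 × 0.6750 / 1.128 = 132.5725

132.572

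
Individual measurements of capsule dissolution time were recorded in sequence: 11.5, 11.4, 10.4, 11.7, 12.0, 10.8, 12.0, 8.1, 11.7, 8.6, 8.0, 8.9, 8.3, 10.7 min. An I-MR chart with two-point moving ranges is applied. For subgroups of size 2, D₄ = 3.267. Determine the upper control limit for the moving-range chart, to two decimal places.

5.08

Moving ranges: 0.1, 1.0, 1.3, 0.3, 1.2, 1.2, 3.9, 3.6, 3.1, 0.6, 0.9, 0.6, 2.4; M̄R̄ = 20.2000 / 13 = 1.5538
UCL_MR = D₄·M̄R̄ = 3.267 × 1.5538 = 5.0764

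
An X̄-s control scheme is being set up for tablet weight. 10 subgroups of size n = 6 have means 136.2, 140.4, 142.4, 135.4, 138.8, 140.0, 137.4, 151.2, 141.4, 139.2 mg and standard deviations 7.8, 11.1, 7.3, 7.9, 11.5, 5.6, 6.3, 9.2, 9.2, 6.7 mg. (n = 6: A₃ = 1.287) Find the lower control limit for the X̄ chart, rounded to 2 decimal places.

X̄̄ = (136.2 + 140.4 + 142.4 + 135.4 + 138.8 + 140.0 + 137.4 + 151.2 + 141.4 + 139.2) / 10 = 140.2400
s̄ = (7.8 + 11.1 + 7.3 + 7.9 + 11.5 + 5.6 + 6.3 + 9.2 + 9.2 + 6.7) / 10 = 8.2600
LCL = X̄̄ − A₃·s̄ = 140.2400 − 1.287 × 8.2600 = 129.6094

129.61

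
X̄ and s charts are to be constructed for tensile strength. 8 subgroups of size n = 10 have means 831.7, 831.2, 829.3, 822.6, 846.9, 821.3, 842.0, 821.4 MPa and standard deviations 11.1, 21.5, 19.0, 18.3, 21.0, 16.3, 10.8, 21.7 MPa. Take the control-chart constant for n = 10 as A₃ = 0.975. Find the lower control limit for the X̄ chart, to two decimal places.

X̄̄ = (831.7 + 831.2 + 829.3 + 822.6 + 846.9 + 821.3 + 842.0 + 821.4) / 8 = 830.8000
s̄ = (11.1 + 21.5 + 19.0 + 18.3 + 21.0 + 16.3 + 10.8 + 21.7) / 8 = 17.4625
LCL = X̄̄ − A₃·s̄ = 830.8000 − 0.975 × 17.4625 = 813.7741

813.77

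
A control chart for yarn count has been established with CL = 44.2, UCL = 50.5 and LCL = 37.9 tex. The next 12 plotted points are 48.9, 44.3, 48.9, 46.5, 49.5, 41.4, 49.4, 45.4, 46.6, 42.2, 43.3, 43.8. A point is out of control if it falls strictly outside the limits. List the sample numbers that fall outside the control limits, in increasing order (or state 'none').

All 12 points lie within [37.9, 50.5].

none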